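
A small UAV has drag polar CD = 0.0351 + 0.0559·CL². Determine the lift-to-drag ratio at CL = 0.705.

L/D = 11.2

CD = 0.0351 + 0.0559 × 0.705² = 0.06288
L/D = CL/CD = 0.705 / 0.06288 = 11.2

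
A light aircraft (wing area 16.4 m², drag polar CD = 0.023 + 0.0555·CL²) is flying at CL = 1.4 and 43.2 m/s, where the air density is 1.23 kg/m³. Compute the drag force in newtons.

D = 2480 N

CD = 0.023 + 0.0555 × 1.4² = 0.1318
D = ½ρv²S·CD = ½ × 1.23 × 43.2² × 16.4 × 0.1318 = 2480 N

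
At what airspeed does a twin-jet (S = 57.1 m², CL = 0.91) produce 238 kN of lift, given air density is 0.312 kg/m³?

L = ½ρv²S·CL ⇒ v = √(2L/(ρ·S·CL))
v = √(2 × 2.38×10^5 / (0.312 × 57.1 × 0.91)) = √29360 = 171 m/s

v = 171 m/s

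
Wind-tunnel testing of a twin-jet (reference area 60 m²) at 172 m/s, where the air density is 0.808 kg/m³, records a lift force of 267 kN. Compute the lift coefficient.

CL = 0.372

From L = ½ρv²S·CL, rearranging gives CL = 2L/(ρv²S).
CL = 2 × 2.67×10^5 / (0.808 × 172² × 60) = 0.372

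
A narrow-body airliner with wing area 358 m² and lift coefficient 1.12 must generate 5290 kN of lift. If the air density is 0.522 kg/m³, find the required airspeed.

v = 225 m/s

L = ½ρv²S·CL ⇒ v = √(2L/(ρ·S·CL))
v = √(2 × 5.29×10^6 / (0.522 × 358 × 1.12)) = √50550 = 225 m/s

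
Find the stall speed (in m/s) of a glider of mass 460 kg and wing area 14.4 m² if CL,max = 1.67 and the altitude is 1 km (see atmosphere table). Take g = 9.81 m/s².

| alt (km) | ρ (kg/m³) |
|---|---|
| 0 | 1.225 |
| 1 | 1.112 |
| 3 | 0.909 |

V_stall = 18.4 m/s

At 1 km, from the table: ρ = 1.112 kg/m³.
Stall occurs when L = W at CL,max. W = mg = 460 × 9.81 = 4513 N.
From L = ½ρV²S·CL,max = W: V_stall = √(2W/(ρSCL,max)) = √(2·4513/(1.112·14.4·1.67))
V_stall = √337.5 = 18.4 m/s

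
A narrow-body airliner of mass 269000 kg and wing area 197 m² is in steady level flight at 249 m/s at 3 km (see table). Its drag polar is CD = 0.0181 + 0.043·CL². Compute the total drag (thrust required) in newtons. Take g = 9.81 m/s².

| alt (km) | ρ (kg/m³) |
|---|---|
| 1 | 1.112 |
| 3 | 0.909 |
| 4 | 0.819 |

D = 1.54×10^5 N

At 3 km, from the table: ρ = 0.909 kg/m³.
Level flight ⇒ L = W = m·g = 269000 × 9.81 = 2.6389×10^6 N.
Dynamic pressure q = 0.5 × 0.909 × 249² = 28180 Pa.
CL = 2W/(ρv²S) = 2×2.6389×10^6/(0.909×249²×197) = 0.4754.
CD = 0.0181 + 0.043 × 0.4754² = 0.02782.
D = q·S·CD = 28180 × 197 × 0.02782 = 1.544×10^5 N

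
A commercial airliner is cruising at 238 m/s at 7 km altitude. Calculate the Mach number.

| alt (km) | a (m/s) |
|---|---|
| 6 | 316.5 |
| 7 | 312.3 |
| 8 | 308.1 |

At 7 km, from the table: a = 312.3 m/s.
M = v/a = 238 / 312.3 = 0.762

M = 0.762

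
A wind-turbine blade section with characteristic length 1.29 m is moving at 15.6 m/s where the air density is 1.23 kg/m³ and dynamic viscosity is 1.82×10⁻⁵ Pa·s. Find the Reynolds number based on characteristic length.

Re = ρ·v·c/μ = 1.23 × 15.6 × 1.29 / (1.82×10⁻⁵) = 1.36×10^6

Re = 1.36×10^6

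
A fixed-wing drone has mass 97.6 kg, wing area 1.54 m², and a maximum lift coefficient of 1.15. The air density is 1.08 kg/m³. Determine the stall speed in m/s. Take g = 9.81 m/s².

V_stall = 31.6 m/s

Stall occurs when L = W at CL,max. W = mg = 97.6 × 9.81 = 957.5 N.
From L = ½ρV²S·CL,max = W: V_stall = √(2W/(ρSCL,max)) = √(2·957.5/(1.08·1.54·1.15))
V_stall = √1001 = 31.6 m/s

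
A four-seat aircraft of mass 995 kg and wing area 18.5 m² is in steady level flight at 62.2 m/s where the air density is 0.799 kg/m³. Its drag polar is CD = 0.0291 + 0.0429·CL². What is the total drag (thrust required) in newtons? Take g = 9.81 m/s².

In steady level flight, lift balances weight: W = mg = 995 × 9.81 = 9761 N.
Dynamic pressure q = 0.5 × 0.799 × 62.2² = 1546 Pa.
CL = 2W/(ρv²S) = 2×9761/(0.799×62.2²×18.5) = 0.3414.
CD = 0.0291 + 0.0429 × 0.3414² = 0.0341.
D = q·S·CD = 1546 × 18.5 × 0.0341 = 975 N

D = 975 N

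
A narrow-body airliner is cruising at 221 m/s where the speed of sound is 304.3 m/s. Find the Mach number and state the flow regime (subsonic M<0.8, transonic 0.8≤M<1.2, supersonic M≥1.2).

M = 0.726 (subsonic)

M = v/a = 221 / 304.3 = 0.726
M = 0.726 → subsonic.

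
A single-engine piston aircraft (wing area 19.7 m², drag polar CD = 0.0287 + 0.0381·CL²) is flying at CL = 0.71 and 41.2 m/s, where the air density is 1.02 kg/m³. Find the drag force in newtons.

D = 817 N

CD = 0.0287 + 0.0381 × 0.71² = 0.04791
D = ½ρv²S·CD = ½ × 1.02 × 41.2² × 19.7 × 0.04791 = 817 N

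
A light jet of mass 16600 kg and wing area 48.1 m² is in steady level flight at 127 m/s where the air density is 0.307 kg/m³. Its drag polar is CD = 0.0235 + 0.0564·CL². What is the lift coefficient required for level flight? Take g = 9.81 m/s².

CL = 1.37

Level flight ⇒ L = W = m·g = 16600 × 9.81 = 1.6285×10^5 N.
Dynamic pressure q = 0.5 × 0.307 × 127² = 2476 Pa.
CL = W/(q·S) = 1.6285×10^5 / (2476 × 48.1) = 1.367.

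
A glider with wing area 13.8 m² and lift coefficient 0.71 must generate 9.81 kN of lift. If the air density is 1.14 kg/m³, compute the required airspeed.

L = ½ρv²S·CL ⇒ v = √(2L/(ρ·S·CL))
v = √(2 × 9810 / (1.14 × 13.8 × 0.71)) = √1757 = 41.9 m/s

v = 41.9 m/s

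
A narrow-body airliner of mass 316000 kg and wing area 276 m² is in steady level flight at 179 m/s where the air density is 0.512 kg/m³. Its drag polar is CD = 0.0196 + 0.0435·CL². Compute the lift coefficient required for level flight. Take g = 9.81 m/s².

Weight W = mg = 316000 × 9.81 = 3.1×10^6 N; in level flight L = W.
Dynamic pressure q = 0.5 × 0.512 × 179² = 8202 Pa.
Required CL = L/(qS) = 3.1×10^6/(8202·276) = 1.369.

CL = 1.37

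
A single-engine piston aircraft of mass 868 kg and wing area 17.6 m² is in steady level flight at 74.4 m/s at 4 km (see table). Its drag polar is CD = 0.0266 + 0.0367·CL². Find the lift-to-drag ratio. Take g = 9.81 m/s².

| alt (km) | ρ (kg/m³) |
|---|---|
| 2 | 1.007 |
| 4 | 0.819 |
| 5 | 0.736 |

L/D = 7.55

At 4 km, from the table: ρ = 0.819 kg/m³.
In steady level flight, lift balances weight: W = mg = 868 × 9.81 = 8515.1 N.
Dynamic pressure q = 0.5 × 0.819 × 74.4² = 2267 Pa.
Required CL = L/(qS) = 8515.1/(2267·17.6) = 0.2134.
CD = 0.0266 + 0.0367 × 0.2134² = 0.02827.
L/D = CL/CD = 0.2134 / 0.02827 = 7.55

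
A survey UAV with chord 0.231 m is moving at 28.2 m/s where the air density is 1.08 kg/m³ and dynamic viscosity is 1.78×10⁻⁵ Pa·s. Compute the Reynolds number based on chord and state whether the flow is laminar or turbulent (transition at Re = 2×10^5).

Re = ρ·v·c/μ = 1.08 × 28.2 × 0.231 / (1.78×10⁻⁵) = 3.95×10^5
Since 3.95×10^5 > 2×10^5, the flow is turbulent.

Re = 3.95×10^5 (turbulent)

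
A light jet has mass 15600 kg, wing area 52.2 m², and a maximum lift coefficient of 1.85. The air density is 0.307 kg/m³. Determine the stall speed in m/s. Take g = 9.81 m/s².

Stall occurs when L = W at CL,max. W = mg = 15600 × 9.81 = 1.53×10^5 N.
V_stall = √(2W/(ρ·S·CL,max)) = √(2 × 1.53×10^5 / (0.307 × 52.2 × 1.85))
V_stall = √10320 = 102 m/s

V_stall = 102 m/s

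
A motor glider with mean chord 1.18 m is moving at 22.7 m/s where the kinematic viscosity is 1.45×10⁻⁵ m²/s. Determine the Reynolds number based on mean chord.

Re = 1.85×10^6

Re = v·c/ν = 22.7 × 1.18 / (1.45×10⁻⁵) = 1.85×10^6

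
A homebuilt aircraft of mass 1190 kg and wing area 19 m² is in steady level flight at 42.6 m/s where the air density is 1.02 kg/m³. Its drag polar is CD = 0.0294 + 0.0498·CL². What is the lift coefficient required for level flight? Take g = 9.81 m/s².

Level flight ⇒ L = W = m·g = 1190 × 9.81 = 11674 N.
Dynamic pressure q = 0.5 × 1.02 × 42.6² = 925.5 Pa.
CL = W/(q·S) = 11674 / (925.5 × 19) = 0.6639.

CL = 0.664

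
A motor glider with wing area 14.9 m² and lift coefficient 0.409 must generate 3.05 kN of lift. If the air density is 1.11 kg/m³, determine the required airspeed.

L = ½ρv²S·CL ⇒ v = √(2L/(ρ·S·CL))
v = √(2 × 3050 / (1.11 × 14.9 × 0.409)) = √901.8 = 30 m/s

v = 30 m/s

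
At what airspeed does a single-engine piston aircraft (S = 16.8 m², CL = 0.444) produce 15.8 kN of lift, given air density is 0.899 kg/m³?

v = 68.6 m/s

L = ½ρv²S·CL ⇒ v = √(2L/(ρ·S·CL))
v = √(2 × 15800 / (0.899 × 16.8 × 0.444)) = √4712 = 68.6 m/s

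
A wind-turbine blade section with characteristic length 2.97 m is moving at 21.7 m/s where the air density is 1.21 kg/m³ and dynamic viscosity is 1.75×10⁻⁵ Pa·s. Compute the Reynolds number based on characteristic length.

Re = 4.46×10^6

Re = ρ·v·c/μ = 1.21 × 21.7 × 2.97 / (1.75×10⁻⁵) = 4.46×10^6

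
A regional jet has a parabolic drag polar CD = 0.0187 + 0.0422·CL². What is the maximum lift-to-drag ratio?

(L/D)max = 17.8

For CD = CD0 + K·CL², (L/D)max occurs at CL* = √(CD0/K) and equals 1/(2√(K·CD0)).
(L/D)max = 1/(2√(0.0422 × 0.0187)) = 1/(2 × 0.02809) = 17.8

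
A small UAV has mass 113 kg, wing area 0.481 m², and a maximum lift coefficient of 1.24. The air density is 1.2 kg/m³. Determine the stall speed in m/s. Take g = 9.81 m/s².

V_stall = 55.7 m/s

At stall, lift equals weight: L = W = m·g = 113 × 9.81 = 1109 N.
V_stall = √(2W/(ρ·S·CL,max)) = √(2 × 1109 / (1.2 × 0.481 × 1.24))
V_stall = √3098 = 55.7 m/s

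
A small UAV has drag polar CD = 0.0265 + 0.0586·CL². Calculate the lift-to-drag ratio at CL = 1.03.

L/D = 11.6

CD = 0.0265 + 0.0586 × 1.03² = 0.08867
L/D = CL/CD = 1.03 / 0.08867 = 11.6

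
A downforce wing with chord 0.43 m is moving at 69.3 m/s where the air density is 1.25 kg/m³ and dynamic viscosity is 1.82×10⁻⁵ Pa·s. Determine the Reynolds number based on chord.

Re = ρ·v·c/μ = 1.25 × 69.3 × 0.43 / (1.82×10⁻⁵) = 2.05×10^6

Re = 2.05×10^6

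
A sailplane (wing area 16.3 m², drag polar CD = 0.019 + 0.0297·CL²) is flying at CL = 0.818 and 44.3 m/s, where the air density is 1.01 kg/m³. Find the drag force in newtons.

CD = 0.019 + 0.0297 × 0.818² = 0.03887
D = ½ρv²S·CD = ½ × 1.01 × 44.3² × 16.3 × 0.03887 = 628 N

D = 628 N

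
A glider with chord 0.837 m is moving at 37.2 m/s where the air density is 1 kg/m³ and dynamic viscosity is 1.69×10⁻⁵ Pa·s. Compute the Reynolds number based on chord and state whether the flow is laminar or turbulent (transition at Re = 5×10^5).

Re = 1.84×10^6 (turbulent)

Re = ρ·v·c/μ = 1 × 37.2 × 0.837 / (1.69×10⁻⁵) = 1.84×10^6
Since 1.84×10^6 > 5×10^5, the flow is turbulent.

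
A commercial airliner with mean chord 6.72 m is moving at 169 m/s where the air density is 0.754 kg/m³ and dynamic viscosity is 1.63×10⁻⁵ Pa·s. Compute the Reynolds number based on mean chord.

Re = 5.25×10^7

Re = ρ·v·c/μ = 0.754 × 169 × 6.72 / (1.63×10⁻⁵) = 5.25×10^7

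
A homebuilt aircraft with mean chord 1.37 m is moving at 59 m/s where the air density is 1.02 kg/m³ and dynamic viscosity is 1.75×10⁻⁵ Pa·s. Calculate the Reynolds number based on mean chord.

Re = 4.71×10^6

Re = ρ·v·c/μ = 1.02 × 59 × 1.37 / (1.75×10⁻⁵) = 4.71×10^6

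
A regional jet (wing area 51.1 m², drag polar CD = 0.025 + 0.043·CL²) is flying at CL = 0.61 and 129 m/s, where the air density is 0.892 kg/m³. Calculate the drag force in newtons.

CD = 0.025 + 0.043 × 0.61² = 0.041
D = ½ρv²S·CD = ½ × 0.892 × 129² × 51.1 × 0.041 = 15500 N

D = 15500 N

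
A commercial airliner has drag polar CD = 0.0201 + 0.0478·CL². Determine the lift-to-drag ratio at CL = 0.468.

L/D = 15.3

CD = 0.0201 + 0.0478 × 0.468² = 0.03057
L/D = CL/CD = 0.468 / 0.03057 = 15.3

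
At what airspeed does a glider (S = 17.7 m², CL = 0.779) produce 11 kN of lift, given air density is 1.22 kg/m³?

L = ½ρv²S·CL ⇒ v = √(2L/(ρ·S·CL))
v = √(2 × 11000 / (1.22 × 17.7 × 0.779)) = √1308 = 36.2 m/s

v = 36.2 m/s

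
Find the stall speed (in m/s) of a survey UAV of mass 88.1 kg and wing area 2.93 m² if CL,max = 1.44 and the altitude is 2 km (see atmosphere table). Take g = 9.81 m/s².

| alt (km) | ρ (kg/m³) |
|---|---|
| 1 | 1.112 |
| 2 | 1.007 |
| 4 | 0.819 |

V_stall = 20.2 m/s

At 2 km, from the table: ρ = 1.007 kg/m³.
Stall occurs when L = W at CL,max. W = mg = 88.1 × 9.81 = 864.3 N.
V_stall = √(2W/(ρ·S·CL,max)) = √(2 × 864.3 / (1.007 × 2.93 × 1.44))
V_stall = √406.8 = 20.2 m/s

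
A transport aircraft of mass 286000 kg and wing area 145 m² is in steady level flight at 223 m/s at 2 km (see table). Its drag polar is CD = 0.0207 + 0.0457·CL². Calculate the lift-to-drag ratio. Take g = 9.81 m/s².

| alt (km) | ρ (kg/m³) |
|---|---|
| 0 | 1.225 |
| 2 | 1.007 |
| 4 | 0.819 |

At 2 km, from the table: ρ = 1.007 kg/m³.
Level flight ⇒ L = W = m·g = 286000 × 9.81 = 2.8057×10^6 N.
Dynamic pressure q = 0.5 × 1.007 × 223² = 25040 Pa.
CL = 2W/(ρv²S) = 2×2.8057×10^6/(1.007×223²×145) = 0.7728.
CD = 0.0207 + 0.0457 × 0.7728² = 0.04799.
L/D = CL/CD = 0.7728 / 0.04799 = 16.1

L/D = 16.1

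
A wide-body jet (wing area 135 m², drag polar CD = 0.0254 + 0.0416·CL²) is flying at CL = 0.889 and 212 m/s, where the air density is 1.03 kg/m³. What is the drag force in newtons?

CD = 0.0254 + 0.0416 × 0.889² = 0.05828
D = ½ρv²S·CD = ½ × 1.03 × 212² × 135 × 0.05828 = 1.82×10^5 N

D = 1.82×10^5 N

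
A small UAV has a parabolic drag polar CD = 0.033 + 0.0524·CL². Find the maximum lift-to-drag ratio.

For CD = CD0 + K·CL², (L/D)max occurs at CL* = √(CD0/K) and equals 1/(2√(K·CD0)).
(L/D)max = 1/(2√(0.0524 × 0.033)) = 1/(2 × 0.04158) = 12

(L/D)max = 12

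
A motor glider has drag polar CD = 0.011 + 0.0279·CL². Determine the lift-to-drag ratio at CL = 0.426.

CD = 0.011 + 0.0279 × 0.426² = 0.01606
L/D = CL/CD = 0.426 / 0.01606 = 26.5

L/D = 26.5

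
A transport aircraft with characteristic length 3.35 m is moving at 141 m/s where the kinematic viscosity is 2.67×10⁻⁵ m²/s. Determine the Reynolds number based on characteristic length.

Re = 1.77×10^7

Re = v·c/ν = 141 × 3.35 / (2.67×10⁻⁵) = 1.77×10^7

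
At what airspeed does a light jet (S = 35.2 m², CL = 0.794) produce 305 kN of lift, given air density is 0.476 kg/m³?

L = ½ρv²S·CL ⇒ v = √(2L/(ρ·S·CL))
v = √(2 × 3.05×10^5 / (0.476 × 35.2 × 0.794)) = √45850 = 214 m/s

v = 214 m/s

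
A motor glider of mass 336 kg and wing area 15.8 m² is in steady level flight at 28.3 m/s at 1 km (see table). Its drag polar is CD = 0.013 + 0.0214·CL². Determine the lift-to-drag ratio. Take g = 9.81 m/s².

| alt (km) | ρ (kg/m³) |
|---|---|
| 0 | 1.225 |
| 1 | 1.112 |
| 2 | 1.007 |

At 1 km, from the table: ρ = 1.112 kg/m³.
In steady level flight, lift balances weight: W = mg = 336 × 9.81 = 3296.2 N.
Dynamic pressure q = 0.5 × 1.112 × 28.3² = 445.3 Pa.
CL = W/(q·S) = 3296.2 / (445.3 × 15.8) = 0.4685.
CD = 0.013 + 0.0214 × 0.4685² = 0.0177.
L/D = CL/CD = 0.4685 / 0.0177 = 26.5

L/D = 26.5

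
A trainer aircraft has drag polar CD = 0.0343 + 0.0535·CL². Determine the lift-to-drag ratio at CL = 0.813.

L/D = 11.7

CD = 0.0343 + 0.0535 × 0.813² = 0.06966
L/D = CL/CD = 0.813 / 0.06966 = 11.7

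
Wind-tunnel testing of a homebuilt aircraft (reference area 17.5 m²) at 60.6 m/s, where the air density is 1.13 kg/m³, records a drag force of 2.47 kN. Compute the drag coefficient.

From D = ½ρv²S·CD, rearranging gives CD = 2D/(ρv²S).
CD = 2 × 2470 / (1.13 × 60.6² × 17.5) = 0.068

CD = 0.068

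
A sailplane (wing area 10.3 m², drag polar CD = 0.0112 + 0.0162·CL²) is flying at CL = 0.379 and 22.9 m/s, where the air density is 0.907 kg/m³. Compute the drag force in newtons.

D = 33.1 N

CD = 0.0112 + 0.0162 × 0.379² = 0.01353
D = ½ρv²S·CD = ½ × 0.907 × 22.9² × 10.3 × 0.01353 = 33.1 N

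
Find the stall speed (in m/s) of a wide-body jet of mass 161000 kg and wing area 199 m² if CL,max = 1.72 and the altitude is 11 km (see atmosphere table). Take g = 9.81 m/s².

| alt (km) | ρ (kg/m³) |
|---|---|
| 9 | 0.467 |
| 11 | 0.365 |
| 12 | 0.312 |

At 11 km, from the table: ρ = 0.365 kg/m³.
Weight W = mg = 161000 × 9.81 = 1.579×10^6 N.
From L = ½ρV²S·CL,max = W: V_stall = √(2W/(ρSCL,max)) = √(2·1.579×10^6/(0.365·199·1.72))
V_stall = √25280 = 159 m/s

V_stall = 159 m/s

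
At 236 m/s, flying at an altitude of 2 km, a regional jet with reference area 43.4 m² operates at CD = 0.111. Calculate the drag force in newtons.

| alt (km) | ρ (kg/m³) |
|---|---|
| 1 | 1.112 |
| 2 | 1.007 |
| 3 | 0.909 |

D = 1.35×10^5 N

At 2 km, from the table: ρ = 1.007 kg/m³.
Dynamic pressure q = ½ρv² = ½ × 1.007 × 236² = 28040 Pa.
D = q·S·CD = 28040 × 43.4 × 0.111 = 1.35×10^5 N ≈ 135 kN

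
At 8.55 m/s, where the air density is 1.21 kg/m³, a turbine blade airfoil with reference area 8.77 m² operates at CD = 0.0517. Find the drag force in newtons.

Dynamic pressure q = ½ρv² = ½ × 1.21 × 8.55² = 44.23 Pa.
D = q·S·CD = 44.23 × 8.77 × 0.0517 = 20.1 N

D = 20.1 N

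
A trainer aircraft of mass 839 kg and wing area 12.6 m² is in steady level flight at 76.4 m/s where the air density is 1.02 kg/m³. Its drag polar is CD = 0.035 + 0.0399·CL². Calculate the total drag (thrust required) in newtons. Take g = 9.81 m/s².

Weight W = mg = 839 × 9.81 = 8230.6 N; in level flight L = W.
Dynamic pressure q = 0.5 × 1.02 × 76.4² = 2977 Pa.
CL = 2W/(ρv²S) = 2×8230.6/(1.02×76.4²×12.6) = 0.2194.
CD = 0.035 + 0.0399 × 0.2194² = 0.03692.
D = q·S·CD = 2977 × 12.6 × 0.03692 = 1385 N

D = 1380 N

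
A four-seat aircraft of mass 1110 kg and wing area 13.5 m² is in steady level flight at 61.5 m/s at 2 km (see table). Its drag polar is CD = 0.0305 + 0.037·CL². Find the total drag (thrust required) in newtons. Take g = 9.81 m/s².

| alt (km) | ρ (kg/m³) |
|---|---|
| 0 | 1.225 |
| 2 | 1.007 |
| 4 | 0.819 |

D = 955 N

At 2 km, from the table: ρ = 1.007 kg/m³.
Weight W = mg = 1110 × 9.81 = 10889 N; in level flight L = W.
Dynamic pressure q = 0.5 × 1.007 × 61.5² = 1904 Pa.
CL = W/(q·S) = 10889 / (1904 × 13.5) = 0.4236.
CD = 0.0305 + 0.037 × 0.4236² = 0.03714.
D = q·S·CD = 1904 × 13.5 × 0.03714 = 954.8 N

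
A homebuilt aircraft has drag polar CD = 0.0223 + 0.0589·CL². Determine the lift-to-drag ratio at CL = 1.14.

CD = 0.0223 + 0.0589 × 1.14² = 0.09885
L/D = CL/CD = 1.14 / 0.09885 = 11.5

L/D = 11.5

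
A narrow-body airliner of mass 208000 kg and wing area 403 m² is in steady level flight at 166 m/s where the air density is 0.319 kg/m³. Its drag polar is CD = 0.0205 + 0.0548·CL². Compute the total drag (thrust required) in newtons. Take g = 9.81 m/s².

D = 1.65×10^5 N

In steady level flight, lift balances weight: W = mg = 208000 × 9.81 = 2.0405×10^6 N.
Dynamic pressure q = 0.5 × 0.319 × 166² = 4395 Pa.
CL = W/(q·S) = 2.0405×10^6 / (4395 × 403) = 1.152.
CD = 0.0205 + 0.0548 × 1.152² = 0.09322.
D = q·S·CD = 4395 × 403 × 0.09322 = 1.651×10^5 N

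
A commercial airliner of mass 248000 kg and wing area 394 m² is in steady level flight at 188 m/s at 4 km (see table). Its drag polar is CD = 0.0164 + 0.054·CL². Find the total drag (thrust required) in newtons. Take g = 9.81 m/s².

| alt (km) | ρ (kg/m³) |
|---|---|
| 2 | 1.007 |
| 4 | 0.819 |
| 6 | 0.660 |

D = 1.5×10^5 N

At 4 km, from the table: ρ = 0.819 kg/m³.
Level flight ⇒ L = W = m·g = 248000 × 9.81 = 2.4329×10^6 N.
Dynamic pressure q = 0.5 × 0.819 × 188² = 14470 Pa.
CL = 2W/(ρv²S) = 2×2.4329×10^6/(0.819×188²×394) = 0.4266.
CD = 0.0164 + 0.054 × 0.4266² = 0.02623.
D = q·S·CD = 14470 × 394 × 0.02623 = 1.496×10^5 N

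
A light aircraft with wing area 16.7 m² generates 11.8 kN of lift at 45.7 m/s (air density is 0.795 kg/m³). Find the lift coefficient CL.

From L = ½ρv²S·CL, rearranging gives CL = 2L/(ρv²S).
CL = 2 × 11800 / (0.795 × 45.7² × 16.7) = 0.851

CL = 0.851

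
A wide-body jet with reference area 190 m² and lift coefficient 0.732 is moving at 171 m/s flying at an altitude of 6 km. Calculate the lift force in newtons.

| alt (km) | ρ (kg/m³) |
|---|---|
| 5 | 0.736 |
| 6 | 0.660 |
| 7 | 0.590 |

L = 1.34×10^6 N

At 6 km, from the table: ρ = 0.660 kg/m³.
Dynamic pressure q = ½ρv² = ½ × 0.66 × 171² = 9650 Pa.
L = q·S·CL = 9650 × 190 × 0.732 = 1.34×10^6 N ≈ 1340 kN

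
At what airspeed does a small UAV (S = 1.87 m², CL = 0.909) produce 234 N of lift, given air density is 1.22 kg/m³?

L = ½ρv²S·CL ⇒ v = √(2L/(ρ·S·CL))
v = √(2 × 234 / (1.22 × 1.87 × 0.909)) = √225.7 = 15 m/s

v = 15 m/s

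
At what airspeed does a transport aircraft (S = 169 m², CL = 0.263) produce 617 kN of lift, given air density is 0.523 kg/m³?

v = 230 m/s

L = ½ρv²S·CL ⇒ v = √(2L/(ρ·S·CL))
v = √(2 × 6.17×10^5 / (0.523 × 169 × 0.263)) = √53080 = 230 m/s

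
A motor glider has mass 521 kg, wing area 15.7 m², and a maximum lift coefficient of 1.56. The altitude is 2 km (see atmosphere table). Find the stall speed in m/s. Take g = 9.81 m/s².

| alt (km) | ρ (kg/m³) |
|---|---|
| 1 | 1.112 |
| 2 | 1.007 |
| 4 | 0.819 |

At 2 km, from the table: ρ = 1.007 kg/m³.
Stall occurs when L = W at CL,max. W = mg = 521 × 9.81 = 5111 N.
From L = ½ρV²S·CL,max = W: V_stall = √(2W/(ρSCL,max)) = √(2·5111/(1.007·15.7·1.56))
V_stall = √414.5 = 20.4 m/s

V_stall = 20.4 m/s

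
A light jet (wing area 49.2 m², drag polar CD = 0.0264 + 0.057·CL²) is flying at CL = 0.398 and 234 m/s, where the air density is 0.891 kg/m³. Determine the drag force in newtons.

CD = 0.0264 + 0.057 × 0.398² = 0.03543
D = ½ρv²S·CD = ½ × 0.891 × 234² × 49.2 × 0.03543 = 42500 N

D = 42500 N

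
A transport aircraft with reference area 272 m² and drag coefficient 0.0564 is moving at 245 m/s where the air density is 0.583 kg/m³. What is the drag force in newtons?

Dynamic pressure q = ½ρv² = ½ × 0.583 × 245² = 17500 Pa.
D = q·S·CD = 17500 × 272 × 0.0564 = 2.68×10^5 N ≈ 268 kN

D = 2.68×10^5 N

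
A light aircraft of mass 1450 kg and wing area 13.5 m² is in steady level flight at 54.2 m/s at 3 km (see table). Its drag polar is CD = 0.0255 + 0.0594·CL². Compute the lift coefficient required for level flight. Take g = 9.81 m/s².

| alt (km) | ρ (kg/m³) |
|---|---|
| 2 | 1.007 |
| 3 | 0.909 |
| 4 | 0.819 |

At 3 km, from the table: ρ = 0.909 kg/m³.
In steady level flight, lift balances weight: W = mg = 1450 × 9.81 = 14224 N.
q = ½ρv² = ½ × 0.909 × 54.2² = 1335 Pa.
CL = W/(q·S) = 14224 / (1335 × 13.5) = 0.7892.

CL = 0.789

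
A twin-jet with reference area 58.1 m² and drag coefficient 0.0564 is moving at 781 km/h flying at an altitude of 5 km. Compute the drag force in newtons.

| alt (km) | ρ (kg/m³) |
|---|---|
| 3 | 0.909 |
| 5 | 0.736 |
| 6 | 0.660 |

D = 56800 N

At 5 km, from the table: ρ = 0.736 kg/m³.
Convert speed: v = 781 km/h ÷ 3.6 = 216.9 m/s.
D = ½ρv²S·CD = ½ × 0.736 × 216.9² × 58.1 × 0.0564 = 56800 N ≈ 56.8 kN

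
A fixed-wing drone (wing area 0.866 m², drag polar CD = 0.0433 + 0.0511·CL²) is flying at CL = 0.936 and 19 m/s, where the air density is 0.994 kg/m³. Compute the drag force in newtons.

CD = 0.0433 + 0.0511 × 0.936² = 0.08807
D = ½ρv²S·CD = ½ × 0.994 × 19² × 0.866 × 0.08807 = 13.7 N

D = 13.7 N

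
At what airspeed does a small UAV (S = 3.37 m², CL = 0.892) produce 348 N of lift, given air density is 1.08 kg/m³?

v = 14.6 m/s

L = ½ρv²S·CL ⇒ v = √(2L/(ρ·S·CL))
v = √(2 × 348 / (1.08 × 3.37 × 0.892)) = √214.4 = 14.6 m/s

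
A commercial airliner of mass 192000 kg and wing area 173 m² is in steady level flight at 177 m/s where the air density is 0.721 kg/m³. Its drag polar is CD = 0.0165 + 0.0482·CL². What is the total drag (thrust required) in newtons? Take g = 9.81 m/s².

D = 1.2×10^5 N

Level flight ⇒ L = W = m·g = 192000 × 9.81 = 1.8835×10^6 N.
Dynamic pressure q = 0.5 × 0.721 × 177² = 11290 Pa.
Required CL = L/(qS) = 1.8835×10^6/(11290·173) = 0.964.
CD = 0.0165 + 0.0482 × 0.964² = 0.06129.
D = q·S·CD = 11290 × 173 × 0.06129 = 1.198×10^5 N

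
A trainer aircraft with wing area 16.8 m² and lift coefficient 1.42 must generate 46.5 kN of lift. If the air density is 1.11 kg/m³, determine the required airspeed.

L = ½ρv²S·CL ⇒ v = √(2L/(ρ·S·CL))
v = √(2 × 46500 / (1.11 × 16.8 × 1.42)) = √3512 = 59.3 m/s

v = 59.3 m/s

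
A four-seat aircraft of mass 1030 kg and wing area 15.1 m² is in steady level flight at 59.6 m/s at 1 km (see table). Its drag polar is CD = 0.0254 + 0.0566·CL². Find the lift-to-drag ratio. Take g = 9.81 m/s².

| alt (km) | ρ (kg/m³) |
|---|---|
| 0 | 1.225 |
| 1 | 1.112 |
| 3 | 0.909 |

At 1 km, from the table: ρ = 1.112 kg/m³.
Level flight ⇒ L = W = m·g = 1030 × 9.81 = 10104 N.
Dynamic pressure q = 0.5 × 1.112 × 59.6² = 1975 Pa.
CL = W/(q·S) = 10104 / (1975 × 15.1) = 0.3388.
CD = 0.0254 + 0.0566 × 0.3388² = 0.0319.
L/D = CL/CD = 0.3388 / 0.0319 = 10.6

L/D = 10.6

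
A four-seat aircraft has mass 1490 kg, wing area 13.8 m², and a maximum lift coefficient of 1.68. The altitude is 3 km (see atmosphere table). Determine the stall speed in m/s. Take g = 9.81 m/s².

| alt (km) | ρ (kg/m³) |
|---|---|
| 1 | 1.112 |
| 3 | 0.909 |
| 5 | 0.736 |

At 3 km, from the table: ρ = 0.909 kg/m³.
Stall occurs when L = W at CL,max. W = mg = 1490 × 9.81 = 14620 N.
V_stall = √(2W/(ρ·S·CL,max)) = √(2 × 14620 / (0.909 × 13.8 × 1.68))
V_stall = √1387 = 37.2 m/s

V_stall = 37.2 m/s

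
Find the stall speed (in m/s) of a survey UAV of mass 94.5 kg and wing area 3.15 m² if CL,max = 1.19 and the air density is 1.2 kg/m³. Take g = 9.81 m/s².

Stall occurs when L = W at CL,max. W = mg = 94.5 × 9.81 = 927 N.
V_stall = √(2W/(ρ·S·CL,max)) = √(2 × 927 / (1.2 × 3.15 × 1.19))
V_stall = √412.2 = 20.3 m/s

V_stall = 20.3 m/s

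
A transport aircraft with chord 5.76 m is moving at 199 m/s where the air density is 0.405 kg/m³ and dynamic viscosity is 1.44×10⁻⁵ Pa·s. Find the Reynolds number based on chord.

Re = 3.22×10^7

Re = ρ·v·c/μ = 0.405 × 199 × 5.76 / (1.44×10⁻⁵) = 3.22×10^7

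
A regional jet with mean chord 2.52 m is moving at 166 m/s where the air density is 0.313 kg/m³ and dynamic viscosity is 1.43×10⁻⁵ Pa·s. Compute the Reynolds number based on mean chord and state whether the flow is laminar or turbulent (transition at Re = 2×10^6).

Re = 9.16×10^6 (turbulent)

Re = ρ·v·c/μ = 0.313 × 166 × 2.52 / (1.43×10⁻⁵) = 9.16×10^6
Since 9.16×10^6 > 2×10^6, the flow is turbulent.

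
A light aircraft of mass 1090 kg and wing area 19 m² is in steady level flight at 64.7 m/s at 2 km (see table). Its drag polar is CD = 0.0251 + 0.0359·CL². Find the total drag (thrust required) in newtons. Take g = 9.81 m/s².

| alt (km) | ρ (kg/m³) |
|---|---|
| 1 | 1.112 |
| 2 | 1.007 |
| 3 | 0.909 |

D = 1110 N

At 2 km, from the table: ρ = 1.007 kg/m³.
Weight W = mg = 1090 × 9.81 = 10693 N; in level flight L = W.
q = ½ρv² = ½ × 1.007 × 64.7² = 2108 Pa.
CL = 2W/(ρv²S) = 2×10693/(1.007×64.7²×19) = 0.267.
CD = 0.0251 + 0.0359 × 0.267² = 0.02766.
D = q·S·CD = 2108 × 19 × 0.02766 = 1108 N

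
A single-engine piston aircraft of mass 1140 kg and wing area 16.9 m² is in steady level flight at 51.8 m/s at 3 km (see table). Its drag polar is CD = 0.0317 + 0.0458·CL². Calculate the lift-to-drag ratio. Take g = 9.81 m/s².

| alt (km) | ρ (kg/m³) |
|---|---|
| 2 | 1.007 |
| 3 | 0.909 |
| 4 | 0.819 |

L/D = 12

At 3 km, from the table: ρ = 0.909 kg/m³.
Weight W = mg = 1140 × 9.81 = 11183 N; in level flight L = W.
q = ½ρv² = ½ × 0.909 × 51.8² = 1220 Pa.
Required CL = L/(qS) = 11183/(1220·16.9) = 0.5426.
CD = 0.0317 + 0.0458 × 0.5426² = 0.04519.
L/D = CL/CD = 0.5426 / 0.04519 = 12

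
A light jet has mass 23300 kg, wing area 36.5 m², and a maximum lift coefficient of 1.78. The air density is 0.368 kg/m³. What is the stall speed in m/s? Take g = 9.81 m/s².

V_stall = 138 m/s

At stall, lift equals weight: L = W = m·g = 23300 × 9.81 = 2.286×10^5 N.
V_stall = √(2W/(ρ·S·CL,max)) = √(2 × 2.286×10^5 / (0.368 × 36.5 × 1.78))
V_stall = √19120 = 138 m/s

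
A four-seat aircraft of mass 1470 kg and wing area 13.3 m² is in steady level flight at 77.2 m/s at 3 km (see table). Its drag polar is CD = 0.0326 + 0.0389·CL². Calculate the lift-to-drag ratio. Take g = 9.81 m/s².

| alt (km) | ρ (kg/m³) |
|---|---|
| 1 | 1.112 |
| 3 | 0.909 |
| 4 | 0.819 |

At 3 km, from the table: ρ = 0.909 kg/m³.
Level flight ⇒ L = W = m·g = 1470 × 9.81 = 14421 N.
Dynamic pressure q = 0.5 × 0.909 × 77.2² = 2709 Pa.
Required CL = L/(qS) = 14421/(2709·13.3) = 0.4003.
CD = 0.0326 + 0.0389 × 0.4003² = 0.03883.
L/D = CL/CD = 0.4003 / 0.03883 = 10.3

L/D = 10.3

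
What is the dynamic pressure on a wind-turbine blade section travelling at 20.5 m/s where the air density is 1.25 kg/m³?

q = 263 Pa

q = ½ρv² = ½ × 1.25 × 20.5² = 263 Pa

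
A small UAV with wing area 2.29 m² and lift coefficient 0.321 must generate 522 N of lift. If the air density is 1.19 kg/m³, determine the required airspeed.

v = 34.5 m/s

L = ½ρv²S·CL ⇒ v = √(2L/(ρ·S·CL))
v = √(2 × 522 / (1.19 × 2.29 × 0.321)) = √1193 = 34.5 m/s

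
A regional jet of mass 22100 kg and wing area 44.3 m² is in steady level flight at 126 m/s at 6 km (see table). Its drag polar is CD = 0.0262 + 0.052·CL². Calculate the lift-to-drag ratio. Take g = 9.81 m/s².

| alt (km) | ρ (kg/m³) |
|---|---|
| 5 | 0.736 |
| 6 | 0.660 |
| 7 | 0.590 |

At 6 km, from the table: ρ = 0.660 kg/m³.
Weight W = mg = 22100 × 9.81 = 2.168×10^5 N; in level flight L = W.
q = ½ρv² = ½ × 0.66 × 126² = 5239 Pa.
CL = W/(q·S) = 2.168×10^5 / (5239 × 44.3) = 0.9341.
CD = 0.0262 + 0.052 × 0.9341² = 0.07157.
L/D = CL/CD = 0.9341 / 0.07157 = 13.1

L/D = 13.1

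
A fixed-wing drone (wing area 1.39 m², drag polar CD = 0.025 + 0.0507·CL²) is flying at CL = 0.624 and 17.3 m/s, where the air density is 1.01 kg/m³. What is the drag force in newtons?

CD = 0.025 + 0.0507 × 0.624² = 0.04474
D = ½ρv²S·CD = ½ × 1.01 × 17.3² × 1.39 × 0.04474 = 9.4 N

D = 9.4 N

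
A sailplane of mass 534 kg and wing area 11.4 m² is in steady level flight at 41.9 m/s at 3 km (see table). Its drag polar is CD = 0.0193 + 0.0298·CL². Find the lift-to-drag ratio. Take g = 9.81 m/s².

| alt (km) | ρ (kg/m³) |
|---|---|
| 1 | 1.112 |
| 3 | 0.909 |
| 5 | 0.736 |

L/D = 19.7

At 3 km, from the table: ρ = 0.909 kg/m³.
In steady level flight, lift balances weight: W = mg = 534 × 9.81 = 5238.5 N.
q = ½ρv² = ½ × 0.909 × 41.9² = 797.9 Pa.
Required CL = L/(qS) = 5238.5/(797.9·11.4) = 0.5759.
CD = 0.0193 + 0.0298 × 0.5759² = 0.02918.
L/D = CL/CD = 0.5759 / 0.02918 = 19.7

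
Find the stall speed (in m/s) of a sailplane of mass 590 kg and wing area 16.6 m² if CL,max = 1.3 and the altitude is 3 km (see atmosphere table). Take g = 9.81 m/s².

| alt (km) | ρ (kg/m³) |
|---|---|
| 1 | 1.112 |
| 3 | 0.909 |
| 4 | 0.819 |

At 3 km, from the table: ρ = 0.909 kg/m³.
Stall occurs when L = W at CL,max. W = mg = 590 × 9.81 = 5788 N.
V_stall = √(2W/(ρ·S·CL,max)) = √(2 × 5788 / (0.909 × 16.6 × 1.3))
V_stall = √590.1 = 24.3 m/s

V_stall = 24.3 m/s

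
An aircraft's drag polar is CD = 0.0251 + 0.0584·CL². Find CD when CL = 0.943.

CD = 0.0251 + 0.0584 × 0.943² = 0.0251 + 0.05193 = 0.077

CD = 0.077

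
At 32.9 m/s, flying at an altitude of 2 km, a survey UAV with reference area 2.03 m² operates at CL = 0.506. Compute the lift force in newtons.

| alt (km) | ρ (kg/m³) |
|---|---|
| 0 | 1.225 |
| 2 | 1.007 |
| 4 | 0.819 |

At 2 km, from the table: ρ = 1.007 kg/m³.
Dynamic pressure q = ½ρv² = ½ × 1.007 × 32.9² = 545 Pa.
L = q·S·CL = 545 × 2.03 × 0.506 = 560 N

L = 560 N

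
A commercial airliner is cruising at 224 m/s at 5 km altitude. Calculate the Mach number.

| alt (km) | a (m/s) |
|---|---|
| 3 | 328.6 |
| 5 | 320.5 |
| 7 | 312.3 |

At 5 km, from the table: a = 320.5 m/s.
M = v/a = 224 / 320.5 = 0.699

M = 0.699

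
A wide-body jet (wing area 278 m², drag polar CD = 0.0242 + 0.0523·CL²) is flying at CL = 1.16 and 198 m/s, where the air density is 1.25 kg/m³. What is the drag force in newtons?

D = 6.44×10^5 N

CD = 0.0242 + 0.0523 × 1.16² = 0.09457
D = ½ρv²S·CD = ½ × 1.25 × 198² × 278 × 0.09457 = 6.44×10^5 N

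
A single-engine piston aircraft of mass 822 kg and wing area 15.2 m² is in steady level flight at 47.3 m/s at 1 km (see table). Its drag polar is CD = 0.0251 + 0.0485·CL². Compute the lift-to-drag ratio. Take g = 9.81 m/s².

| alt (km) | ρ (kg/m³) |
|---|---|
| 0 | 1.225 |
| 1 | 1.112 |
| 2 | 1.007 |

At 1 km, from the table: ρ = 1.112 kg/m³.
In steady level flight, lift balances weight: W = mg = 822 × 9.81 = 8063.8 N.
q = ½ρv² = ½ × 1.112 × 47.3² = 1244 Pa.
CL = W/(q·S) = 8063.8 / (1244 × 15.2) = 0.4265.
CD = 0.0251 + 0.0485 × 0.4265² = 0.03392.
L/D = CL/CD = 0.4265 / 0.03392 = 12.6

L/D = 12.6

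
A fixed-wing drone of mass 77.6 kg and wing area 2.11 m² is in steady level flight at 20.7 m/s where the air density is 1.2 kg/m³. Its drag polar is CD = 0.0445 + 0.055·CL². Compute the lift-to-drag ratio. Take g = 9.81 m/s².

L/D = 9.18

In steady level flight, lift balances weight: W = mg = 77.6 × 9.81 = 761.26 N.
q = ½ρv² = ½ × 1.2 × 20.7² = 257.1 Pa.
CL = 2W/(ρv²S) = 2×761.26/(1.2×20.7²×2.11) = 1.403.
CD = 0.0445 + 0.055 × 1.403² = 0.1528.
L/D = CL/CD = 1.403 / 0.1528 = 9.18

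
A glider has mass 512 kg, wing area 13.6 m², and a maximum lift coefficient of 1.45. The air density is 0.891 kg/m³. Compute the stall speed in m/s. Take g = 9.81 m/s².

Stall occurs when L = W at CL,max. W = mg = 512 × 9.81 = 5023 N.
V_stall = √(2W/(ρ·S·CL,max)) = √(2 × 5023 / (0.891 × 13.6 × 1.45))
V_stall = √571.7 = 23.9 m/s

V_stall = 23.9 m/s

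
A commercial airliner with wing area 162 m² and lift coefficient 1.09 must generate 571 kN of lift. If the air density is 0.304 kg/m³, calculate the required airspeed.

L = ½ρv²S·CL ⇒ v = √(2L/(ρ·S·CL))
v = √(2 × 5.71×10^5 / (0.304 × 162 × 1.09)) = √21270 = 146 m/s

v = 146 m/s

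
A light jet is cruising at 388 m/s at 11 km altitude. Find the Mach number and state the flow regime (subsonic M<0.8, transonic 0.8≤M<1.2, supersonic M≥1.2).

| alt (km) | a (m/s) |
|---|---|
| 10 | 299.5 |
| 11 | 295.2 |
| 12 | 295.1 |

M = 1.31 (supersonic)

At 11 km, from the table: a = 295.2 m/s.
M = v/a = 388 / 295.2 = 1.31
M = 1.31 → supersonic.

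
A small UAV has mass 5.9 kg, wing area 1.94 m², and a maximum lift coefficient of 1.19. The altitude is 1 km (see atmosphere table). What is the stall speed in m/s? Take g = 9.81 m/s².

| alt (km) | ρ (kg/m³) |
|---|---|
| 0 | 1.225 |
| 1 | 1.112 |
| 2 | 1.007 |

V_stall = 6.72 m/s

At 1 km, from the table: ρ = 1.112 kg/m³.
Weight W = mg = 5.9 × 9.81 = 57.88 N.
From L = ½ρV²S·CL,max = W: V_stall = √(2W/(ρSCL,max)) = √(2·57.88/(1.112·1.94·1.19))
V_stall = √45.09 = 6.72 m/s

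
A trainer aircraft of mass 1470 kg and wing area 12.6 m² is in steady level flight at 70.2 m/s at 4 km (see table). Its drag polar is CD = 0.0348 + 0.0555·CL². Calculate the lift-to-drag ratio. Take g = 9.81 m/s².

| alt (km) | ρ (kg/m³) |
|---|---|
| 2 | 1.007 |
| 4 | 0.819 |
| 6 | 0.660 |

At 4 km, from the table: ρ = 0.819 kg/m³.
Level flight ⇒ L = W = m·g = 1470 × 9.81 = 14421 N.
q = ½ρv² = ½ × 0.819 × 70.2² = 2018 Pa.
Required CL = L/(qS) = 14421/(2018·12.6) = 0.5671.
CD = 0.0348 + 0.0555 × 0.5671² = 0.05265.
L/D = CL/CD = 0.5671 / 0.05265 = 10.8

L/D = 10.8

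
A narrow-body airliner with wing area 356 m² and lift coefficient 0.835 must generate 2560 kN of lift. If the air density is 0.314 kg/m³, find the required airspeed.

v = 234 m/s

L = ½ρv²S·CL ⇒ v = √(2L/(ρ·S·CL))
v = √(2 × 2.56×10^6 / (0.314 × 356 × 0.835)) = √54850 = 234 m/s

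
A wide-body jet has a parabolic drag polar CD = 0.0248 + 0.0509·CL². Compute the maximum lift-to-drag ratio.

For CD = CD0 + K·CL², (L/D)max occurs at CL* = √(CD0/K) and equals 1/(2√(K·CD0)).
(L/D)max = 1/(2√(0.0509 × 0.0248)) = 1/(2 × 0.03553) = 14.1

(L/D)max = 14.1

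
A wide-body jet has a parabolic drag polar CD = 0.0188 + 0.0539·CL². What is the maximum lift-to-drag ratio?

For CD = CD0 + K·CL², (L/D)max occurs at CL* = √(CD0/K) and equals 1/(2√(K·CD0)).
(L/D)max = 1/(2√(0.0539 × 0.0188)) = 1/(2 × 0.03183) = 15.7

(L/D)max = 15.7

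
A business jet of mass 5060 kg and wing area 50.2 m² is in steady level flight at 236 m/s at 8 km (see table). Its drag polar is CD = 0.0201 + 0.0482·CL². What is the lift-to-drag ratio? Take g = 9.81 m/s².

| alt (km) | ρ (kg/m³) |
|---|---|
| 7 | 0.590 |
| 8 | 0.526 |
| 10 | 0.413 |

At 8 km, from the table: ρ = 0.526 kg/m³.
In steady level flight, lift balances weight: W = mg = 5060 × 9.81 = 49639 N.
Dynamic pressure q = 0.5 × 0.526 × 236² = 14650 Pa.
Required CL = L/(qS) = 49639/(14650·50.2) = 0.06751.
CD = 0.0201 + 0.0482 × 0.06751² = 0.02032.
L/D = CL/CD = 0.06751 / 0.02032 = 3.32

L/D = 3.32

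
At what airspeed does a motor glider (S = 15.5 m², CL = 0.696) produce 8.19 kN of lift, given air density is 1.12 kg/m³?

L = ½ρv²S·CL ⇒ v = √(2L/(ρ·S·CL))
v = √(2 × 8190 / (1.12 × 15.5 × 0.696)) = √1356 = 36.8 m/s

v = 36.8 m/s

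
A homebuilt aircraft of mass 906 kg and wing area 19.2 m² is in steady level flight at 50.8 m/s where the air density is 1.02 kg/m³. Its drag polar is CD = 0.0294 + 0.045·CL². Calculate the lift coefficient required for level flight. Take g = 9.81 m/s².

CL = 0.352

Level flight ⇒ L = W = m·g = 906 × 9.81 = 8887.9 N.
Dynamic pressure q = 0.5 × 1.02 × 50.8² = 1316 Pa.
CL = 2W/(ρv²S) = 2×8887.9/(1.02×50.8²×19.2) = 0.3517.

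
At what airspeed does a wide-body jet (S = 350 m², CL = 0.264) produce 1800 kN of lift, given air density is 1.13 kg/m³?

L = ½ρv²S·CL ⇒ v = √(2L/(ρ·S·CL))
v = √(2 × 1.8×10^6 / (1.13 × 350 × 0.264)) = √34480 = 186 m/s

v = 186 m/s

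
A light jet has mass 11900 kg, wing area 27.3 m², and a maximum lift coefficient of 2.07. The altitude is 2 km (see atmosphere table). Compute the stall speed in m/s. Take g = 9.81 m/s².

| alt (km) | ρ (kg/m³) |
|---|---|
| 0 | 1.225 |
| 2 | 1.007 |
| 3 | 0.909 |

V_stall = 64.1 m/s

At 2 km, from the table: ρ = 1.007 kg/m³.
At stall, lift equals weight: L = W = m·g = 11900 × 9.81 = 1.167×10^5 N.
V_stall = √(2W/(ρ·S·CL,max)) = √(2 × 1.167×10^5 / (1.007 × 27.3 × 2.07))
V_stall = √4103 = 64.1 m/s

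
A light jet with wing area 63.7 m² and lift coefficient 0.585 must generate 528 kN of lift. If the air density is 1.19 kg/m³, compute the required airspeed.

v = 154 m/s

L = ½ρv²S·CL ⇒ v = √(2L/(ρ·S·CL))
v = √(2 × 5.28×10^5 / (1.19 × 63.7 × 0.585)) = √23810 = 154 m/s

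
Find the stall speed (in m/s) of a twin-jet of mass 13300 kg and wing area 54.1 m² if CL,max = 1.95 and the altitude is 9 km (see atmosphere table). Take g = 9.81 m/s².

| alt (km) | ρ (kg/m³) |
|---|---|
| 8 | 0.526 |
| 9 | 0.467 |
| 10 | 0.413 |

At 9 km, from the table: ρ = 0.467 kg/m³.
At stall, lift equals weight: L = W = m·g = 13300 × 9.81 = 1.305×10^5 N.
From L = ½ρV²S·CL,max = W: V_stall = √(2W/(ρSCL,max)) = √(2·1.305×10^5/(0.467·54.1·1.95))
V_stall = √5297 = 72.8 m/s

V_stall = 72.8 m/s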